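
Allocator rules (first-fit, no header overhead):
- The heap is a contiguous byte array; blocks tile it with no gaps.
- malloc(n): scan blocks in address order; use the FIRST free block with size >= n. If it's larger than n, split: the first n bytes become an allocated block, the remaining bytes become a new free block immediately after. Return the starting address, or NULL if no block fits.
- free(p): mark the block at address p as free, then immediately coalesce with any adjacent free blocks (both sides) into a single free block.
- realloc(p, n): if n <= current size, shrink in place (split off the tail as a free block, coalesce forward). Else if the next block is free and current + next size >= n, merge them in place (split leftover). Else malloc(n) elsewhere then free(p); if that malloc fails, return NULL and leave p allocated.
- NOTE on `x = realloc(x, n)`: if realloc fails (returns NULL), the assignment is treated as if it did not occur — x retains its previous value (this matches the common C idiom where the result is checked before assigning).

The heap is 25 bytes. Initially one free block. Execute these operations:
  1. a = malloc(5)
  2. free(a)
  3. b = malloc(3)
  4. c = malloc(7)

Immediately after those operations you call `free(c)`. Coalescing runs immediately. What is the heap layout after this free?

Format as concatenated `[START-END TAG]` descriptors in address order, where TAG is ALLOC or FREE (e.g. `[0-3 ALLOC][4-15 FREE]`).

Op 1: a = malloc(5) -> a = 0; heap: [0-4 ALLOC][5-24 FREE]
Op 2: free(a) -> (freed a); heap: [0-24 FREE]
Op 3: b = malloc(3) -> b = 0; heap: [0-2 ALLOC][3-24 FREE]
Op 4: c = malloc(7) -> c = 3; heap: [0-2 ALLOC][3-9 ALLOC][10-24 FREE]
free(c): c = 3 -> block [3-9 ALLOC]; mark free, coalesce with adjacent free neighbors -> [0-2 ALLOC][3-24 FREE]

Answer: [0-2 ALLOC][3-24 FREE]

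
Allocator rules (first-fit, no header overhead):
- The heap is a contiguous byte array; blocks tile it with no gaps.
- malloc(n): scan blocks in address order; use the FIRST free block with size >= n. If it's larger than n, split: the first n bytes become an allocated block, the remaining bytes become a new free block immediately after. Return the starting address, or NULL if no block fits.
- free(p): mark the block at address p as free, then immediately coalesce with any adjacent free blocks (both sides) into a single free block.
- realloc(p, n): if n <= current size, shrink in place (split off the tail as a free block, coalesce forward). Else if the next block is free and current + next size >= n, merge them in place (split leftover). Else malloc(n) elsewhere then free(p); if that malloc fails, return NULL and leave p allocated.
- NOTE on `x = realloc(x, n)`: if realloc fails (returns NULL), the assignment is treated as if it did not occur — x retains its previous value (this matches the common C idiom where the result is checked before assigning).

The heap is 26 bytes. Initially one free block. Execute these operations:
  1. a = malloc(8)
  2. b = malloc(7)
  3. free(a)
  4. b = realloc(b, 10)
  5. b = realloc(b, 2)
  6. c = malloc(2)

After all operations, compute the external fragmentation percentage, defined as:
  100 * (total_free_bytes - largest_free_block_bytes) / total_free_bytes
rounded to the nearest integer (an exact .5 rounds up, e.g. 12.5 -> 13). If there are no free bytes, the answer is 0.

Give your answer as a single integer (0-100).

Op 1: a = malloc(8) -> a = 0; heap: [0-7 ALLOC][8-25 FREE]
Op 2: b = malloc(7) -> b = 8; heap: [0-7 ALLOC][8-14 ALLOC][15-25 FREE]
Op 3: free(a) -> (freed a); heap: [0-7 FREE][8-14 ALLOC][15-25 FREE]
Op 4: b = realloc(b, 10) -> b = 8; heap: [0-7 FREE][8-17 ALLOC][18-25 FREE]
Op 5: b = realloc(b, 2) -> b = 8; heap: [0-7 FREE][8-9 ALLOC][10-25 FREE]
Op 6: c = malloc(2) -> c = 0; heap: [0-1 ALLOC][2-7 FREE][8-9 ALLOC][10-25 FREE]
Free blocks: [6 16] total_free=22 largest=16 -> 100*(22-16)/22 = 600/22 ≈ 27.273 -> rounds to 27

Answer: 27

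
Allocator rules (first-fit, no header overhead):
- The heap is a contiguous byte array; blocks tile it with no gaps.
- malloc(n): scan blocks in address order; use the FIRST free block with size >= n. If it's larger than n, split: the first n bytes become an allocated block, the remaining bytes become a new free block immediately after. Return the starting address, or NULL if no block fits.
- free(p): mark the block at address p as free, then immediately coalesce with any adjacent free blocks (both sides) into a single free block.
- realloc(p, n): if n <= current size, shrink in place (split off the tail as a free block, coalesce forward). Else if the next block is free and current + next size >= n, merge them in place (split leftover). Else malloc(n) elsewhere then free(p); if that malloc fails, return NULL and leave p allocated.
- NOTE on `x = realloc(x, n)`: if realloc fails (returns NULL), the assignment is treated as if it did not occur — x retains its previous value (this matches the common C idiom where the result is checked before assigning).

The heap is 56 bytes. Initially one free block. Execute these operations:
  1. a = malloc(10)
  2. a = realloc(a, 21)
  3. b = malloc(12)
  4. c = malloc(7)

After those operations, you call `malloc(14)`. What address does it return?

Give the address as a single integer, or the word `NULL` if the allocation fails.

Op 1: a = malloc(10) -> a = 0; heap: [0-9 ALLOC][10-55 FREE]
Op 2: a = realloc(a, 21) -> a = 0; heap: [0-20 ALLOC][21-55 FREE]
Op 3: b = malloc(12) -> b = 21; heap: [0-20 ALLOC][21-32 ALLOC][33-55 FREE]
Op 4: c = malloc(7) -> c = 33; heap: [0-20 ALLOC][21-32 ALLOC][33-39 ALLOC][40-55 FREE]
malloc(14): first-fit scan over [0-20 ALLOC][21-32 ALLOC][33-39 ALLOC][40-55 FREE] -> 40

Answer: 40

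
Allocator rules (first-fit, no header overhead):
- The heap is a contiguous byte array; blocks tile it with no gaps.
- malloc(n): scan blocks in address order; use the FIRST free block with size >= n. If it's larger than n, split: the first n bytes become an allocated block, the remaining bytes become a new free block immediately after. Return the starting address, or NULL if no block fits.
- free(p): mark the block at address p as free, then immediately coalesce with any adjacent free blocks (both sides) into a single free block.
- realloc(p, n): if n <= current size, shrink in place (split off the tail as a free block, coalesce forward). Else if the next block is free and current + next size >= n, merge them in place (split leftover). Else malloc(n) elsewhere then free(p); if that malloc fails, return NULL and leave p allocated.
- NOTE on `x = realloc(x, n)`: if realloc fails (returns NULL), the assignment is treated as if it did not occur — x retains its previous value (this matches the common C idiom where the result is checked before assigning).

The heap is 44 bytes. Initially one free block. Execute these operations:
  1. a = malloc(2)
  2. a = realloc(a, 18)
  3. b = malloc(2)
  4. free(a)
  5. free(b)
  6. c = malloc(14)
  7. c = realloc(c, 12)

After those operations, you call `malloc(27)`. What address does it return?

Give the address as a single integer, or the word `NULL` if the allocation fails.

Answer: 12

Derivation:
Op 1: a = malloc(2) -> a = 0; heap: [0-1 ALLOC][2-43 FREE]
Op 2: a = realloc(a, 18) -> a = 0; heap: [0-17 ALLOC][18-43 FREE]
Op 3: b = malloc(2) -> b = 18; heap: [0-17 ALLOC][18-19 ALLOC][20-43 FREE]
Op 4: free(a) -> (freed a); heap: [0-17 FREE][18-19 ALLOC][20-43 FREE]
Op 5: free(b) -> (freed b); heap: [0-43 FREE]
Op 6: c = malloc(14) -> c = 0; heap: [0-13 ALLOC][14-43 FREE]
Op 7: c = realloc(c, 12) -> c = 0; heap: [0-11 ALLOC][12-43 FREE]
malloc(27): first-fit scan over [0-11 ALLOC][12-43 FREE] -> 12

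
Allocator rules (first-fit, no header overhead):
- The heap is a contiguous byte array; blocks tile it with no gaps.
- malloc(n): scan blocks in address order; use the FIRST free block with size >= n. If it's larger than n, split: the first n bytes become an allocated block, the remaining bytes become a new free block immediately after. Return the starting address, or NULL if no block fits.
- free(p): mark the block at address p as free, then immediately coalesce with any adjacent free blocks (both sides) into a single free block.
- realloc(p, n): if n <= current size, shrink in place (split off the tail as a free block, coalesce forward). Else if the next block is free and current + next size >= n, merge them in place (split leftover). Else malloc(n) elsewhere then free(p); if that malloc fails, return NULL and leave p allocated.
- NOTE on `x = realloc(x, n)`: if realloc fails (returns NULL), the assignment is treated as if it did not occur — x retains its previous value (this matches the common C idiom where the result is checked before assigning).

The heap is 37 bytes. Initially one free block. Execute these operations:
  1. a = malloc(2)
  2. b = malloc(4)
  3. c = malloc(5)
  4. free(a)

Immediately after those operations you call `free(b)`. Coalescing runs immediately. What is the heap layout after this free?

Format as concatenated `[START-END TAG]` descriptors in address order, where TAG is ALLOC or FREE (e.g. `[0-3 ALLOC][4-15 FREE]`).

Answer: [0-5 FREE][6-10 ALLOC][11-36 FREE]

Derivation:
Op 1: a = malloc(2) -> a = 0; heap: [0-1 ALLOC][2-36 FREE]
Op 2: b = malloc(4) -> b = 2; heap: [0-1 ALLOC][2-5 ALLOC][6-36 FREE]
Op 3: c = malloc(5) -> c = 6; heap: [0-1 ALLOC][2-5 ALLOC][6-10 ALLOC][11-36 FREE]
Op 4: free(a) -> (freed a); heap: [0-1 FREE][2-5 ALLOC][6-10 ALLOC][11-36 FREE]
free(b): b = 2 -> block [2-5 ALLOC]; mark free, coalesce with adjacent free neighbors -> [0-5 FREE][6-10 ALLOC][11-36 FREE]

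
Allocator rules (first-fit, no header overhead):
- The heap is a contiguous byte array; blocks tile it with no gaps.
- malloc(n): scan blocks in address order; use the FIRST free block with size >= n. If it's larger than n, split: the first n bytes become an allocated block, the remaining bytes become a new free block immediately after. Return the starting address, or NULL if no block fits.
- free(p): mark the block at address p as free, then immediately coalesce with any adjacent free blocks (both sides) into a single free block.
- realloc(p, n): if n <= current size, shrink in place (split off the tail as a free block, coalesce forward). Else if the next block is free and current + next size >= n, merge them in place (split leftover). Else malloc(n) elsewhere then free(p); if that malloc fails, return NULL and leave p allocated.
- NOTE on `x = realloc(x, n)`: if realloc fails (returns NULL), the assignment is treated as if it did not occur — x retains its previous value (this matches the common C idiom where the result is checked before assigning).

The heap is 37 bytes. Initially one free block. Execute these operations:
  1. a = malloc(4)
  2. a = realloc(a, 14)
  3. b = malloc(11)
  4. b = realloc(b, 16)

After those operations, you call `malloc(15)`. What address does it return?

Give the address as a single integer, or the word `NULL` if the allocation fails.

Op 1: a = malloc(4) -> a = 0; heap: [0-3 ALLOC][4-36 FREE]
Op 2: a = realloc(a, 14) -> a = 0; heap: [0-13 ALLOC][14-36 FREE]
Op 3: b = malloc(11) -> b = 14; heap: [0-13 ALLOC][14-24 ALLOC][25-36 FREE]
Op 4: b = realloc(b, 16) -> b = 14; heap: [0-13 ALLOC][14-29 ALLOC][30-36 FREE]
malloc(15): first-fit scan over [0-13 ALLOC][14-29 ALLOC][30-36 FREE] -> NULL

Answer: NULL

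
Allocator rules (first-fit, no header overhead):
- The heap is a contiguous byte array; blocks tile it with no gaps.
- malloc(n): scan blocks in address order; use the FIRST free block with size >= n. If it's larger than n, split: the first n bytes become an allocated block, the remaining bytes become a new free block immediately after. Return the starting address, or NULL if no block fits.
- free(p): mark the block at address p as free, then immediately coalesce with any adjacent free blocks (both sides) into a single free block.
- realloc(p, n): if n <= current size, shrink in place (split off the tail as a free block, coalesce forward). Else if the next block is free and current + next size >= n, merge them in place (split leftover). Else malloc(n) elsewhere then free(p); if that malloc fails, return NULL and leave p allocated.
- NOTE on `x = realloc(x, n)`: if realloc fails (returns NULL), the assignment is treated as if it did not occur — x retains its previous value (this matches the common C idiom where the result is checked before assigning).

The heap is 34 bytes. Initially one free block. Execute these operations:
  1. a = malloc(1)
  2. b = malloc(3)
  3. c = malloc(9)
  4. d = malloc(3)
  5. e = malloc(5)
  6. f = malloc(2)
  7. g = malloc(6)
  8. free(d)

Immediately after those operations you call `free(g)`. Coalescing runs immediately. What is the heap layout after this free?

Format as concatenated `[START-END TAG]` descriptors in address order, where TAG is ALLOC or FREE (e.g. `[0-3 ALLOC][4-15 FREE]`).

Op 1: a = malloc(1) -> a = 0; heap: [0-0 ALLOC][1-33 FREE]
Op 2: b = malloc(3) -> b = 1; heap: [0-0 ALLOC][1-3 ALLOC][4-33 FREE]
Op 3: c = malloc(9) -> c = 4; heap: [0-0 ALLOC][1-3 ALLOC][4-12 ALLOC][13-33 FREE]
Op 4: d = malloc(3) -> d = 13; heap: [0-0 ALLOC][1-3 ALLOC][4-12 ALLOC][13-15 ALLOC][16-33 FREE]
Op 5: e = malloc(5) -> e = 16; heap: [0-0 ALLOC][1-3 ALLOC][4-12 ALLOC][13-15 ALLOC][16-20 ALLOC][21-33 FREE]
Op 6: f = malloc(2) -> f = 21; heap: [0-0 ALLOC][1-3 ALLOC][4-12 ALLOC][13-15 ALLOC][16-20 ALLOC][21-22 ALLOC][23-33 FREE]
Op 7: g = malloc(6) -> g = 23; heap: [0-0 ALLOC][1-3 ALLOC][4-12 ALLOC][13-15 ALLOC][16-20 ALLOC][21-22 ALLOC][23-28 ALLOC][29-33 FREE]
Op 8: free(d) -> (freed d); heap: [0-0 ALLOC][1-3 ALLOC][4-12 ALLOC][13-15 FREE][16-20 ALLOC][21-22 ALLOC][23-28 ALLOC][29-33 FREE]
free(g): g = 23 -> block [23-28 ALLOC]; mark free, coalesce with adjacent free neighbors -> [0-0 ALLOC][1-3 ALLOC][4-12 ALLOC][13-15 FREE][16-20 ALLOC][21-22 ALLOC][23-33 FREE]

Answer: [0-0 ALLOC][1-3 ALLOC][4-12 ALLOC][13-15 FREE][16-20 ALLOC][21-22 ALLOC][23-33 FREE]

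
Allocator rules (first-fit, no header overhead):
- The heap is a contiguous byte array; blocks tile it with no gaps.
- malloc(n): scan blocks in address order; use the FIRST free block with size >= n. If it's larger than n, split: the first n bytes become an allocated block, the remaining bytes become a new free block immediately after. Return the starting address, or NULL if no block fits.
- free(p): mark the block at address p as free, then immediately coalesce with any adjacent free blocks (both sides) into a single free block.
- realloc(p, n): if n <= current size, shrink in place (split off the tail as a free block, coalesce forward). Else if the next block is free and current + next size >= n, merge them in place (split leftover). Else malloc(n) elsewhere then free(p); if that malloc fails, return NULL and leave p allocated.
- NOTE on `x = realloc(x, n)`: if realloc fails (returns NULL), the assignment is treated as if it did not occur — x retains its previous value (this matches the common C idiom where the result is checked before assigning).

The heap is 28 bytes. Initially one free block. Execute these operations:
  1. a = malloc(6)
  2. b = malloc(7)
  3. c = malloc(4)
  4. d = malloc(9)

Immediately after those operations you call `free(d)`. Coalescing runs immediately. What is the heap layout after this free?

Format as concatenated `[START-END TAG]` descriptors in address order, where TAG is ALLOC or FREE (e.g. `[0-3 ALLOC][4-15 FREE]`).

Op 1: a = malloc(6) -> a = 0; heap: [0-5 ALLOC][6-27 FREE]
Op 2: b = malloc(7) -> b = 6; heap: [0-5 ALLOC][6-12 ALLOC][13-27 FREE]
Op 3: c = malloc(4) -> c = 13; heap: [0-5 ALLOC][6-12 ALLOC][13-16 ALLOC][17-27 FREE]
Op 4: d = malloc(9) -> d = 17; heap: [0-5 ALLOC][6-12 ALLOC][13-16 ALLOC][17-25 ALLOC][26-27 FREE]
free(d): d = 17 -> block [17-25 ALLOC]; mark free, coalesce with adjacent free neighbors -> [0-5 ALLOC][6-12 ALLOC][13-16 ALLOC][17-27 FREE]

Answer: [0-5 ALLOC][6-12 ALLOC][13-16 ALLOC][17-27 FREE]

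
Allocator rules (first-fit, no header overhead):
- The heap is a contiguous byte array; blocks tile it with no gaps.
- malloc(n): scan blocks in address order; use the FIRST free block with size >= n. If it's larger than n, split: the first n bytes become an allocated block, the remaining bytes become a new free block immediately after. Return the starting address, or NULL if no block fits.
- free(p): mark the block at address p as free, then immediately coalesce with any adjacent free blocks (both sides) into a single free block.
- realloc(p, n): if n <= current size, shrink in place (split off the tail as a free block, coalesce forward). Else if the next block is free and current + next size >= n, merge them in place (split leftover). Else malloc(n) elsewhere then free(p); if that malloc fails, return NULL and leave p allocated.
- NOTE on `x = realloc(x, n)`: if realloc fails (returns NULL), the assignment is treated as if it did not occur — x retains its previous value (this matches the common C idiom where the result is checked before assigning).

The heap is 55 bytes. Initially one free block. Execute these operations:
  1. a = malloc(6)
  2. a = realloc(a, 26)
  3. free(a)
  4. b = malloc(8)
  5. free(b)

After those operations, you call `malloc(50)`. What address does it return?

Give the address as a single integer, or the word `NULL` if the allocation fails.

Op 1: a = malloc(6) -> a = 0; heap: [0-5 ALLOC][6-54 FREE]
Op 2: a = realloc(a, 26) -> a = 0; heap: [0-25 ALLOC][26-54 FREE]
Op 3: free(a) -> (freed a); heap: [0-54 FREE]
Op 4: b = malloc(8) -> b = 0; heap: [0-7 ALLOC][8-54 FREE]
Op 5: free(b) -> (freed b); heap: [0-54 FREE]
malloc(50): first-fit scan over [0-54 FREE] -> 0

Answer: 0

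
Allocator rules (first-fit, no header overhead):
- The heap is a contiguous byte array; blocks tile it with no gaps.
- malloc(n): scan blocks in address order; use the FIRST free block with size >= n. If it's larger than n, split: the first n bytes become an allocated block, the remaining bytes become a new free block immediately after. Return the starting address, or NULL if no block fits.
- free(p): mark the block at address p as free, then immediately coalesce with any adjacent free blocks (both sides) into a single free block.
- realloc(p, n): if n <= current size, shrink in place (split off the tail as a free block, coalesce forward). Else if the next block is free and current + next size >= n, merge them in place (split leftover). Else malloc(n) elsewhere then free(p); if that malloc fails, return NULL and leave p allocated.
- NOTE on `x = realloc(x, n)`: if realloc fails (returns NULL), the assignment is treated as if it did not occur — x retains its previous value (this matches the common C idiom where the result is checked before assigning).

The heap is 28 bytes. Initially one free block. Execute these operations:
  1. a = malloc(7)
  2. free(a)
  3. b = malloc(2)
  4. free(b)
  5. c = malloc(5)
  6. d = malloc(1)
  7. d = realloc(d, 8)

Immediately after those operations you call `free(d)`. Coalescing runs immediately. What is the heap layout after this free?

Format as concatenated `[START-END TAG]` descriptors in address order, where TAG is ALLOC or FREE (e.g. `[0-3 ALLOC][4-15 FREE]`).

Op 1: a = malloc(7) -> a = 0; heap: [0-6 ALLOC][7-27 FREE]
Op 2: free(a) -> (freed a); heap: [0-27 FREE]
Op 3: b = malloc(2) -> b = 0; heap: [0-1 ALLOC][2-27 FREE]
Op 4: free(b) -> (freed b); heap: [0-27 FREE]
Op 5: c = malloc(5) -> c = 0; heap: [0-4 ALLOC][5-27 FREE]
Op 6: d = malloc(1) -> d = 5; heap: [0-4 ALLOC][5-5 ALLOC][6-27 FREE]
Op 7: d = realloc(d, 8) -> d = 5; heap: [0-4 ALLOC][5-12 ALLOC][13-27 FREE]
free(d): d = 5 -> block [5-12 ALLOC]; mark free, coalesce with adjacent free neighbors -> [0-4 ALLOC][5-27 FREE]

Answer: [0-4 ALLOC][5-27 FREE]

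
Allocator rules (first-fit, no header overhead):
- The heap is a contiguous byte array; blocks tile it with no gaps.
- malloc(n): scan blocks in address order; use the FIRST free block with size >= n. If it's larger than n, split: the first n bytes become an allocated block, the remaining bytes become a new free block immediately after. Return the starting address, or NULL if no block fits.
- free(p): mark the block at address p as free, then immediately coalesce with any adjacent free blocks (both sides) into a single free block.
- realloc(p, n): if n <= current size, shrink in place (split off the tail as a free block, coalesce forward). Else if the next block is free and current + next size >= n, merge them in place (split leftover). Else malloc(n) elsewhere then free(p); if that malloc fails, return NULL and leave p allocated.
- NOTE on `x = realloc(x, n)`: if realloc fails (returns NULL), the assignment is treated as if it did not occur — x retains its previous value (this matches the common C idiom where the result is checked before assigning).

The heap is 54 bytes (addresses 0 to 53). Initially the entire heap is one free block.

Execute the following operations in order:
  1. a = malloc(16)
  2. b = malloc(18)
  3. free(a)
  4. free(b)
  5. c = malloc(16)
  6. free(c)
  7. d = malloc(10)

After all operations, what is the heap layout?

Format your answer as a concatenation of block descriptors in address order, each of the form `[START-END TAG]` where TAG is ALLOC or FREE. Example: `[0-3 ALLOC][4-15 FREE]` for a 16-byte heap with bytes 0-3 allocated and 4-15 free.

Op 1: a = malloc(16) -> a = 0; heap: [0-15 ALLOC][16-53 FREE]
Op 2: b = malloc(18) -> b = 16; heap: [0-15 ALLOC][16-33 ALLOC][34-53 FREE]
Op 3: free(a) -> (freed a); heap: [0-15 FREE][16-33 ALLOC][34-53 FREE]
Op 4: free(b) -> (freed b); heap: [0-53 FREE]
Op 5: c = malloc(16) -> c = 0; heap: [0-15 ALLOC][16-53 FREE]
Op 6: free(c) -> (freed c); heap: [0-53 FREE]
Op 7: d = malloc(10) -> d = 0; heap: [0-9 ALLOC][10-53 FREE]

Answer: [0-9 ALLOC][10-53 FREE]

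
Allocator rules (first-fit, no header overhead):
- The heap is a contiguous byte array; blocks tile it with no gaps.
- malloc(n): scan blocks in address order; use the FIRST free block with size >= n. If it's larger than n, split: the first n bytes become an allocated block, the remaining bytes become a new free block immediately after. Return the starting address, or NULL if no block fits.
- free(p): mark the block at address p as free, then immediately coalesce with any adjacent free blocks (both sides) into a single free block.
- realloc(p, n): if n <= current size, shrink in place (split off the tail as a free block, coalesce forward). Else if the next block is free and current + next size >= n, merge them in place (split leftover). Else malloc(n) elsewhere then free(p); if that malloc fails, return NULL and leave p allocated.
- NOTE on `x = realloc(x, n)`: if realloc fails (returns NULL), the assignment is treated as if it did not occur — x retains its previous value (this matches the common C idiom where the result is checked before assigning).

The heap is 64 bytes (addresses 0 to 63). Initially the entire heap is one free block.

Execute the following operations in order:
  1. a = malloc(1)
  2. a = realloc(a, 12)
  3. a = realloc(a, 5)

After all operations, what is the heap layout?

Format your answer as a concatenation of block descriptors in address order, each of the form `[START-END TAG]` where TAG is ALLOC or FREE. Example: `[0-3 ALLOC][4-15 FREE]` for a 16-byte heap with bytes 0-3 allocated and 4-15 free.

Answer: [0-4 ALLOC][5-63 FREE]

Derivation:
Op 1: a = malloc(1) -> a = 0; heap: [0-0 ALLOC][1-63 FREE]
Op 2: a = realloc(a, 12) -> a = 0; heap: [0-11 ALLOC][12-63 FREE]
Op 3: a = realloc(a, 5) -> a = 0; heap: [0-4 ALLOC][5-63 FREE]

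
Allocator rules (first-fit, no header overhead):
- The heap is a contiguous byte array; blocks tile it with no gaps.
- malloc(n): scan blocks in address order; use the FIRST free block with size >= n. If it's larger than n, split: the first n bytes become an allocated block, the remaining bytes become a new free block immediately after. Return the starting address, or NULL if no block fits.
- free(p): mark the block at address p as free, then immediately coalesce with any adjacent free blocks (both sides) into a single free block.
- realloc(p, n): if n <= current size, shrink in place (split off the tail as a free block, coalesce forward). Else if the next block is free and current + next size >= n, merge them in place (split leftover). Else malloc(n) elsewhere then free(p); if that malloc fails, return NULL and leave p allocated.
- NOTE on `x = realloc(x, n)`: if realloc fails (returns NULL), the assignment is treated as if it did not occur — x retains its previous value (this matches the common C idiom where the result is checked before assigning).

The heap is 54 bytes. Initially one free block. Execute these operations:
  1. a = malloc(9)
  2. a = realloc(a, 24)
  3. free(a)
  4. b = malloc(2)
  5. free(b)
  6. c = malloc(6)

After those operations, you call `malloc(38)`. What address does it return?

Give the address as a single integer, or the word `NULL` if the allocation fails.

Answer: 6

Derivation:
Op 1: a = malloc(9) -> a = 0; heap: [0-8 ALLOC][9-53 FREE]
Op 2: a = realloc(a, 24) -> a = 0; heap: [0-23 ALLOC][24-53 FREE]
Op 3: free(a) -> (freed a); heap: [0-53 FREE]
Op 4: b = malloc(2) -> b = 0; heap: [0-1 ALLOC][2-53 FREE]
Op 5: free(b) -> (freed b); heap: [0-53 FREE]
Op 6: c = malloc(6) -> c = 0; heap: [0-5 ALLOC][6-53 FREE]
malloc(38): first-fit scan over [0-5 ALLOC][6-53 FREE] -> 6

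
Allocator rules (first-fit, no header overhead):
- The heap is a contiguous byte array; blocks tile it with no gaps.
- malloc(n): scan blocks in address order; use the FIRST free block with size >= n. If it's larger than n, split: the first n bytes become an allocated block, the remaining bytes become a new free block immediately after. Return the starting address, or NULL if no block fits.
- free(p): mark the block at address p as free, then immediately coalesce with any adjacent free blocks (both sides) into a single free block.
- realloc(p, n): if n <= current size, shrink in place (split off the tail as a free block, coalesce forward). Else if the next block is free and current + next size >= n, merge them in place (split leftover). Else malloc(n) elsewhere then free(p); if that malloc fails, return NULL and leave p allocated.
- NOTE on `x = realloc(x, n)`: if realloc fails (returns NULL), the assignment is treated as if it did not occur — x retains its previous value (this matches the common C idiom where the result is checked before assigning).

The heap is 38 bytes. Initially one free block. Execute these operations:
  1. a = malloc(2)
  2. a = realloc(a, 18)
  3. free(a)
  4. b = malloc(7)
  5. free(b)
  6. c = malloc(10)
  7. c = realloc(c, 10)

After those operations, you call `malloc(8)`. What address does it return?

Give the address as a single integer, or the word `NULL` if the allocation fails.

Answer: 10

Derivation:
Op 1: a = malloc(2) -> a = 0; heap: [0-1 ALLOC][2-37 FREE]
Op 2: a = realloc(a, 18) -> a = 0; heap: [0-17 ALLOC][18-37 FREE]
Op 3: free(a) -> (freed a); heap: [0-37 FREE]
Op 4: b = malloc(7) -> b = 0; heap: [0-6 ALLOC][7-37 FREE]
Op 5: free(b) -> (freed b); heap: [0-37 FREE]
Op 6: c = malloc(10) -> c = 0; heap: [0-9 ALLOC][10-37 FREE]
Op 7: c = realloc(c, 10) -> c = 0; heap: [0-9 ALLOC][10-37 FREE]
malloc(8): first-fit scan over [0-9 ALLOC][10-37 FREE] -> 10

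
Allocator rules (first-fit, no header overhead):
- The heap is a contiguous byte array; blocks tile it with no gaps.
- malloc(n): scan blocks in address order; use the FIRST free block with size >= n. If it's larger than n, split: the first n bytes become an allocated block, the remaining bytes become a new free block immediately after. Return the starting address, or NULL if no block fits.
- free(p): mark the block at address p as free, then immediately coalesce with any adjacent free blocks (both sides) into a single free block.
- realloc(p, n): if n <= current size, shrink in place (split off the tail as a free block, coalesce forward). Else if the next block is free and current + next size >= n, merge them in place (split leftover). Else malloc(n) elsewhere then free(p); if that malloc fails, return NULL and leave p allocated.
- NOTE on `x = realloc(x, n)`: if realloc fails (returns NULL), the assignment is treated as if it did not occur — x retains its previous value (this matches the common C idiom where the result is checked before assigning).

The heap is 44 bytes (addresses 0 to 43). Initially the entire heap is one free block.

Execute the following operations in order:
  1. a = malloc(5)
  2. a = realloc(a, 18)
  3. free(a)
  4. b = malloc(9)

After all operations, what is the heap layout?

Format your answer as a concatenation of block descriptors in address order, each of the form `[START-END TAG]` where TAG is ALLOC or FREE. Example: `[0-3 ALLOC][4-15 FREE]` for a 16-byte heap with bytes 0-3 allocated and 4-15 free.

Answer: [0-8 ALLOC][9-43 FREE]

Derivation:
Op 1: a = malloc(5) -> a = 0; heap: [0-4 ALLOC][5-43 FREE]
Op 2: a = realloc(a, 18) -> a = 0; heap: [0-17 ALLOC][18-43 FREE]
Op 3: free(a) -> (freed a); heap: [0-43 FREE]
Op 4: b = malloc(9) -> b = 0; heap: [0-8 ALLOC][9-43 FREE]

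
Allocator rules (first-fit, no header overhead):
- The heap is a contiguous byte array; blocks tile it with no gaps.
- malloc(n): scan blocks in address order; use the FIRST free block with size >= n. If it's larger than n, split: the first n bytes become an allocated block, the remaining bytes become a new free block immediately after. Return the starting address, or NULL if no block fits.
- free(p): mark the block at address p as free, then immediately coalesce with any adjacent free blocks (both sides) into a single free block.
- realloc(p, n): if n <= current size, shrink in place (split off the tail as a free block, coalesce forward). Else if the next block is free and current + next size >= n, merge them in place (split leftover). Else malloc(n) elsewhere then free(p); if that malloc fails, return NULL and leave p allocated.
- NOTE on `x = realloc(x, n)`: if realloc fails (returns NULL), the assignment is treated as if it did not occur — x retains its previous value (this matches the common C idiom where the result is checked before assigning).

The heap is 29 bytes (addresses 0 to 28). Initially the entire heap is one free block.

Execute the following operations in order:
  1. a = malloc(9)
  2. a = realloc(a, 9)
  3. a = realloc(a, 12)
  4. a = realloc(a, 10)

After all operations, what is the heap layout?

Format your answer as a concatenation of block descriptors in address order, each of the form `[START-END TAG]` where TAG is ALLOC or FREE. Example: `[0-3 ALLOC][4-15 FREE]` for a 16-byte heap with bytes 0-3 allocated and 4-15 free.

Op 1: a = malloc(9) -> a = 0; heap: [0-8 ALLOC][9-28 FREE]
Op 2: a = realloc(a, 9) -> a = 0; heap: [0-8 ALLOC][9-28 FREE]
Op 3: a = realloc(a, 12) -> a = 0; heap: [0-11 ALLOC][12-28 FREE]
Op 4: a = realloc(a, 10) -> a = 0; heap: [0-9 ALLOC][10-28 FREE]

Answer: [0-9 ALLOC][10-28 FREE]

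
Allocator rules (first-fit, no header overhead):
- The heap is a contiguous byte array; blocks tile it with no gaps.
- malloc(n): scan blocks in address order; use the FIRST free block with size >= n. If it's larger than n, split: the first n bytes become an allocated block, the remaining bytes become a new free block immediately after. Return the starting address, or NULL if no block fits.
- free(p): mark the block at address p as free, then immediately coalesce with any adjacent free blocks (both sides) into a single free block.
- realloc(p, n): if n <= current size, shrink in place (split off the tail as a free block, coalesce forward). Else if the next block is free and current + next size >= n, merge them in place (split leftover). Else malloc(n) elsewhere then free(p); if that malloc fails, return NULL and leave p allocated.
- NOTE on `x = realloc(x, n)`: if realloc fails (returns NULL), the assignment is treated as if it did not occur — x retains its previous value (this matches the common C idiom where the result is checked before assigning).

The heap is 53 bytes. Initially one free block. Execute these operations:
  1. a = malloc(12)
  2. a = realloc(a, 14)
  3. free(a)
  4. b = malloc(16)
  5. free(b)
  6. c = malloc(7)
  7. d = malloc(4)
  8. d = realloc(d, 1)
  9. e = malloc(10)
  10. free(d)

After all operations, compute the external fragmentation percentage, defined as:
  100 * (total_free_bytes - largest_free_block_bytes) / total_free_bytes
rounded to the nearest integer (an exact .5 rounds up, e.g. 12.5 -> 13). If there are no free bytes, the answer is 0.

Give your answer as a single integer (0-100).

Answer: 3

Derivation:
Op 1: a = malloc(12) -> a = 0; heap: [0-11 ALLOC][12-52 FREE]
Op 2: a = realloc(a, 14) -> a = 0; heap: [0-13 ALLOC][14-52 FREE]
Op 3: free(a) -> (freed a); heap: [0-52 FREE]
Op 4: b = malloc(16) -> b = 0; heap: [0-15 ALLOC][16-52 FREE]
Op 5: free(b) -> (freed b); heap: [0-52 FREE]
Op 6: c = malloc(7) -> c = 0; heap: [0-6 ALLOC][7-52 FREE]
Op 7: d = malloc(4) -> d = 7; heap: [0-6 ALLOC][7-10 ALLOC][11-52 FREE]
Op 8: d = realloc(d, 1) -> d = 7; heap: [0-6 ALLOC][7-7 ALLOC][8-52 FREE]
Op 9: e = malloc(10) -> e = 8; heap: [0-6 ALLOC][7-7 ALLOC][8-17 ALLOC][18-52 FREE]
Op 10: free(d) -> (freed d); heap: [0-6 ALLOC][7-7 FREE][8-17 ALLOC][18-52 FREE]
Free blocks: [1 35] total_free=36 largest=35 -> 100*(36-35)/36 = 100/36 ≈ 2.778 -> rounds to 3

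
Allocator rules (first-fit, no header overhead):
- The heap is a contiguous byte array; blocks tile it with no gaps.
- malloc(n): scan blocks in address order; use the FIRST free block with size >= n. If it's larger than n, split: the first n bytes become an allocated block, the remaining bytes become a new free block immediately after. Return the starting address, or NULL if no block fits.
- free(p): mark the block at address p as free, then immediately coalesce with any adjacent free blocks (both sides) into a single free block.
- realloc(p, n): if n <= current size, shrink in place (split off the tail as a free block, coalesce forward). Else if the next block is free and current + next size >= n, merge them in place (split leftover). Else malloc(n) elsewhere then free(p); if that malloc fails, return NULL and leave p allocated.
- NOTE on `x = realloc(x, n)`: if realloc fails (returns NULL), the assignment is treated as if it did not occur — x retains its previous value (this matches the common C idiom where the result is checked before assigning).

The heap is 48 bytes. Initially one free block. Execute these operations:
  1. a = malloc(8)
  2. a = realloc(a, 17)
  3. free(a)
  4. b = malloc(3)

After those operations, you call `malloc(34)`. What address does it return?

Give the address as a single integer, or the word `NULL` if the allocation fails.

Op 1: a = malloc(8) -> a = 0; heap: [0-7 ALLOC][8-47 FREE]
Op 2: a = realloc(a, 17) -> a = 0; heap: [0-16 ALLOC][17-47 FREE]
Op 3: free(a) -> (freed a); heap: [0-47 FREE]
Op 4: b = malloc(3) -> b = 0; heap: [0-2 ALLOC][3-47 FREE]
malloc(34): first-fit scan over [0-2 ALLOC][3-47 FREE] -> 3

Answer: 3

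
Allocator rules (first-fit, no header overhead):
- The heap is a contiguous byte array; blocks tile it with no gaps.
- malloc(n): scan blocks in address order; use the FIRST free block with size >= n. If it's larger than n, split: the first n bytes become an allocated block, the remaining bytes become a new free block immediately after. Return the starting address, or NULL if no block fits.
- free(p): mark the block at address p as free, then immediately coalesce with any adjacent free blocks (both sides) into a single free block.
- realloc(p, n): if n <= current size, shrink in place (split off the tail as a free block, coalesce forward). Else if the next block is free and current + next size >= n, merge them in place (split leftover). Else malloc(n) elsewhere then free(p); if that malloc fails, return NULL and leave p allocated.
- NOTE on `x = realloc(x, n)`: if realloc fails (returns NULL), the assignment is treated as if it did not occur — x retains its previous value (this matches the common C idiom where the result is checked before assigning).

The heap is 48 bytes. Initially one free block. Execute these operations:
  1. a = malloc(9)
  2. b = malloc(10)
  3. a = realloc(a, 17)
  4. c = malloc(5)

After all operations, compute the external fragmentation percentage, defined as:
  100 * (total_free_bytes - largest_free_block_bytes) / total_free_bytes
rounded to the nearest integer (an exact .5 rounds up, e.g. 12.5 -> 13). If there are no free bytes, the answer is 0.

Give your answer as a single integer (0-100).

Answer: 25

Derivation:
Op 1: a = malloc(9) -> a = 0; heap: [0-8 ALLOC][9-47 FREE]
Op 2: b = malloc(10) -> b = 9; heap: [0-8 ALLOC][9-18 ALLOC][19-47 FREE]
Op 3: a = realloc(a, 17) -> a = 19; heap: [0-8 FREE][9-18 ALLOC][19-35 ALLOC][36-47 FREE]
Op 4: c = malloc(5) -> c = 0; heap: [0-4 ALLOC][5-8 FREE][9-18 ALLOC][19-35 ALLOC][36-47 FREE]
Free blocks: [4 12] total_free=16 largest=12 -> 100*(16-12)/16 = 400/16 = 25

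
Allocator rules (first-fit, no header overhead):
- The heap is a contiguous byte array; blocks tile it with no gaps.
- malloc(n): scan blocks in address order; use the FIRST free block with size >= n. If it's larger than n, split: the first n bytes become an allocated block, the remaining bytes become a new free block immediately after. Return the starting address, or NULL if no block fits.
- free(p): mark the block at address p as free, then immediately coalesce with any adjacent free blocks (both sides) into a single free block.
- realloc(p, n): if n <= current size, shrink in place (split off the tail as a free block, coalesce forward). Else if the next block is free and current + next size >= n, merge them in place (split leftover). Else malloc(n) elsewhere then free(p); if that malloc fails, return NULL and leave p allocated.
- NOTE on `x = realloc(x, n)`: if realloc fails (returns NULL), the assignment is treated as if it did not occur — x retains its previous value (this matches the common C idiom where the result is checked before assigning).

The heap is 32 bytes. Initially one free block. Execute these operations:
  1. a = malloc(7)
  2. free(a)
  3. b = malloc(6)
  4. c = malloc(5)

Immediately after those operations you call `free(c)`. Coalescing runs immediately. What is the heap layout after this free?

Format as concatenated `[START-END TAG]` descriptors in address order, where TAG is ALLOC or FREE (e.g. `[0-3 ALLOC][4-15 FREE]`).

Op 1: a = malloc(7) -> a = 0; heap: [0-6 ALLOC][7-31 FREE]
Op 2: free(a) -> (freed a); heap: [0-31 FREE]
Op 3: b = malloc(6) -> b = 0; heap: [0-5 ALLOC][6-31 FREE]
Op 4: c = malloc(5) -> c = 6; heap: [0-5 ALLOC][6-10 ALLOC][11-31 FREE]
free(c): c = 6 -> block [6-10 ALLOC]; mark free, coalesce with adjacent free neighbors -> [0-5 ALLOC][6-31 FREE]

Answer: [0-5 ALLOC][6-31 FREE]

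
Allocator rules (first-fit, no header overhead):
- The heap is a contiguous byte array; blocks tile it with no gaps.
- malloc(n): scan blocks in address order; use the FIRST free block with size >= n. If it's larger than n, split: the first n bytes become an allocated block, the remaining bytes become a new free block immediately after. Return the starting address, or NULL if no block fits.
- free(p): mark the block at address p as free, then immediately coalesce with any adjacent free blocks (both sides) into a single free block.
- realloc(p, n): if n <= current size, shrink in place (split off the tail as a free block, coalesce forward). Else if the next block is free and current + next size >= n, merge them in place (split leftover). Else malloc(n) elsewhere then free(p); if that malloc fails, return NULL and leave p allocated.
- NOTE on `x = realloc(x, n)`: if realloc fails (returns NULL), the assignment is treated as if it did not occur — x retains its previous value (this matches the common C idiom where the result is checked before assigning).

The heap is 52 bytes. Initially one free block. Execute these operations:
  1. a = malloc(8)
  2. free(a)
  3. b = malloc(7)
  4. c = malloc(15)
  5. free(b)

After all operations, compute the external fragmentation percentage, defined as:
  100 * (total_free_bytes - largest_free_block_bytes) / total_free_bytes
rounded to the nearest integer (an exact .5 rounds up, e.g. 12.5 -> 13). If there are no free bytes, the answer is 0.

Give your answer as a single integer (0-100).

Op 1: a = malloc(8) -> a = 0; heap: [0-7 ALLOC][8-51 FREE]
Op 2: free(a) -> (freed a); heap: [0-51 FREE]
Op 3: b = malloc(7) -> b = 0; heap: [0-6 ALLOC][7-51 FREE]
Op 4: c = malloc(15) -> c = 7; heap: [0-6 ALLOC][7-21 ALLOC][22-51 FREE]
Op 5: free(b) -> (freed b); heap: [0-6 FREE][7-21 ALLOC][22-51 FREE]
Free blocks: [7 30] total_free=37 largest=30 -> 100*(37-30)/37 = 700/37 ≈ 18.919 -> rounds to 19

Answer: 19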